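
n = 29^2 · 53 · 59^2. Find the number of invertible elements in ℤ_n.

φ(29^2) = 29^2 − 29^1 = 841 − 29 = 812.
φ(53) = 53 − 1 = 52.
φ(59^2) = 59^1·(59−1) = 59·58 = 3422.
φ(155158613) = 812 × 52 × 3422 = 144490528.

144490528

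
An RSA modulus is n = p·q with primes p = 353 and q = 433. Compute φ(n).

152064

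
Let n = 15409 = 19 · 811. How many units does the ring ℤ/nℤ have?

14580

φ(15409) = 15409 · (1 − 1/19) · (1 − 1/811)
       = 15409 · 14580/15409 = 14580.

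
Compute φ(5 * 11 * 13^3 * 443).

35855040

φ(5) = 5 − 1 = 4.
φ(11) = 11 − 1 = 10.
φ(13^3) = 13^2·(13−1) = 169·12 = 2028.
φ(443) = 443 − 1 = 442.
φ(53529905) = 4 × 10 × 2028 × 442 = 35855040.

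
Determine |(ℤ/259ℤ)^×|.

216

259 = 7 * 37.
φ(7) = 7 − 1 = 6.
φ(37) = 37 − 1 = 36.
φ(259) = 6 × 36 = 216.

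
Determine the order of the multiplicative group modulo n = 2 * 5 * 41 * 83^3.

φ(234432670) = 234432670 · (1 − 1/2) · (1 − 1/5) · (1 − 1/41) · (1 − 1/83)
       = 234432670 · 13120/34030 = 90383680.

90383680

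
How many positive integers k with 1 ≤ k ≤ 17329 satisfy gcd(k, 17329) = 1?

15120

First factor: 17329 = 13 * 31 * 43.
φ(17329) = 17329 · (1 − 1/13) · (1 − 1/31) · (1 − 1/43)
       = 17329 · 15120/17329 = 15120.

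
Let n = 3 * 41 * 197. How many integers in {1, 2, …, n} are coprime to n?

15680

φ(3) = 3 − 1 = 2.
φ(41) = 41 − 1 = 40.
φ(197) = 197 − 1 = 196.
φ(24231) = 2 × 40 × 196 = 15680.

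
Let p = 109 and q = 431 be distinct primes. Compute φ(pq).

For distinct primes, φ(pq) = (p−1)(q−1) = 108 × 430 = 46440.

46440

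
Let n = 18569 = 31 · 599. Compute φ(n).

φ(18569) = 18569 · (1 − 1/31) · (1 − 1/599)
       = 18569 · 17940/18569 = 17940.

17940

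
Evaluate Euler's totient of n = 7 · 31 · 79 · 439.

φ(7525777) = 7525777 · (1 − 1/7) · (1 − 1/31) · (1 − 1/79) · (1 − 1/439)
       = 7525777 · 6149520/7525777 = 6149520.

6149520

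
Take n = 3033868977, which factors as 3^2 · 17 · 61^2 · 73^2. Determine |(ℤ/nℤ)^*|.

φ(3^2) = 3^2 − 3^1 = 9 − 3 = 6.
φ(17) = 17 − 1 = 16.
φ(61^2) = 61^2 − 61^1 = 3721 − 61 = 3660.
φ(73^2) = 73^1·(73−1) = 73·72 = 5256.
Multiply: 6 · 16 · 3660 · 5256 = 1846748160.

1846748160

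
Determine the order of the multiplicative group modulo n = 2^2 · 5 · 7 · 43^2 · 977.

φ(2^2) = 2^2 − 2^1 = 4 − 2 = 2.
φ(5) = 5 − 1 = 4.
φ(7) = 7 − 1 = 6.
φ(43^2) = 43^2 − 43^1 = 1849 − 43 = 1806.
φ(977) = 977 − 1 = 976.
Multiply: 2 · 4 · 6 · 1806 · 976 = 84607488.

84607488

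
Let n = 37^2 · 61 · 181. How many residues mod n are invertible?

φ(15115129) = 15115129 · (1 − 1/37) · (1 − 1/61) · (1 − 1/181)
       = 15115129 · 388800/408517 = 14385600.

14385600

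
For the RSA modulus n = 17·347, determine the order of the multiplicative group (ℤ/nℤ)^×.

φ(n) = (p − 1)(q − 1) = (17−1)(347−1) = 16·346 = 5536.

5536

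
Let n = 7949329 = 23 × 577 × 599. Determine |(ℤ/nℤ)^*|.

7577856

φ(7949329) = 7949329 · (1 − 1/23) · (1 − 1/577) · (1 − 1/599)
       = 7949329 · 7577856/7949329 = 7577856.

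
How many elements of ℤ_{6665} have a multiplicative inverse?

6665 = 5 · 31 · 43.
φ(5) = 5 − 1 = 4.
φ(31) = 31 − 1 = 30.
φ(43) = 43 − 1 = 42.
φ(6665) = 4 × 30 × 42 = 5040.

5040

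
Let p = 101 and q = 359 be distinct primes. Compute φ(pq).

35800

For distinct primes, φ(pq) = (p−1)(q−1) = 100 × 358 = 35800.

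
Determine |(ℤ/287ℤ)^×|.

287 = 7 · 41.
φ(7) = 7 − 1 = 6.
φ(41) = 41 − 1 = 40.
Since φ is multiplicative, φ(287) = 6 · 40 = 240.

240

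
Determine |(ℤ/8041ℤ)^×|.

Factor 8041: 8041 = 11 * 17 * 43.
φ(11) = 11 − 1 = 10.
φ(17) = 17 − 1 = 16.
φ(43) = 43 − 1 = 42.
Multiply: 10 · 16 · 42 = 6720.

6720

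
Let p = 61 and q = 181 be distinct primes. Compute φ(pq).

10800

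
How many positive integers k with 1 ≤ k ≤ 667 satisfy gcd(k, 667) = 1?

616

Prime factorization: 667 = 23 · 29.
φ(667) = 667 · (1 − 1/23) · (1 − 1/29)
       = 667 · 616/667 = 616.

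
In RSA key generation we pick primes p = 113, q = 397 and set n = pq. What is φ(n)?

44352

φ(pq) = (p−1)(q−1) = 112 · 396 = 44352.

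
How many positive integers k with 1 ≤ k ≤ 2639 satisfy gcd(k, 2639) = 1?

2639 = 7 · 13 · 29.
φ(7) = 7 − 1 = 6.
φ(13) = 13 − 1 = 12.
φ(29) = 29 − 1 = 28.
φ(2639) = 6 × 12 × 28 = 2016.

2016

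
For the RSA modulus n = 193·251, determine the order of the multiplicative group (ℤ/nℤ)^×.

φ(48443) = 48443 · (1 − 1/193) · (1 − 1/251)
       = 48443 · 48000/48443 = 48000.

48000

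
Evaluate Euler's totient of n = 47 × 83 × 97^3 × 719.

2446306278144

φ(47) = 47 − 1 = 46.
φ(83) = 83 − 1 = 82.
φ(97^3) = 97^3 − 97^2 = 912673 − 9409 = 903264.
φ(719) = 719 − 1 = 718.
Since φ is multiplicative, φ(2559882571187) = 46 · 82 · 903264 · 718 = 2446306278144.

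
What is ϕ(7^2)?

φ(49) = 49 · (1 − 1/7)
       = 49 · 6/7 = 42.

42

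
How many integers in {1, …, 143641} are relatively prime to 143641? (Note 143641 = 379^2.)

φ(143641) = 143641 · (1 − 1/379)
       = 143641 · 378/379 = 143262.

143262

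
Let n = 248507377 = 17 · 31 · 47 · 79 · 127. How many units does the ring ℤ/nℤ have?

φ(248507377) = 248507377 · (1 − 1/17) · (1 − 1/31) · (1 − 1/47) · (1 − 1/79) · (1 − 1/127)
       = 248507377 · 217002240/248507377 = 217002240.

217002240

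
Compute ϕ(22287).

12672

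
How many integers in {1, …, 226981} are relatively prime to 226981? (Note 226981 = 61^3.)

223260

φ(61^3) = 61^3 − 61^2 = 226981 − 3721 = 223260.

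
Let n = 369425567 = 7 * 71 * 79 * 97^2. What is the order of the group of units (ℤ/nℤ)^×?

φ(369425567) = 369425567 · (1 − 1/7) · (1 − 1/71) · (1 − 1/79) · (1 − 1/97)
       = 369425567 · 3144960/3808511 = 305061120.

305061120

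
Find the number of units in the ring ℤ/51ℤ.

32

Prime factorization: 51 = 3 × 17.
φ(51) = 51 · (1 − 1/3) · (1 − 1/17)
       = 51 · 32/51 = 32.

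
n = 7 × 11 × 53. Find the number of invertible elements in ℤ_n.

3120

φ(4081) = 4081 · (1 − 1/7) · (1 − 1/11) · (1 − 1/53)
       = 4081 · 3120/4081 = 3120.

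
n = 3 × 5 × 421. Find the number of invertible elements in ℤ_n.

3360

φ(3) = 3 − 1 = 2.
φ(5) = 5 − 1 = 4.
φ(421) = 421 − 1 = 420.
Since φ is multiplicative, φ(6315) = 2 · 4 · 420 = 3360.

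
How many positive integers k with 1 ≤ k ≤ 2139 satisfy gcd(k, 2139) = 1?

1320

First factor: 2139 = 3 * 23 * 31.
φ(2139) = 2139 · (1 − 1/3) · (1 − 1/23) · (1 − 1/31)
       = 2139 · 1320/2139 = 1320.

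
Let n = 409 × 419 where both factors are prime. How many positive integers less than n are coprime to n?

For distinct primes, φ(pq) = (p−1)(q−1) = 408 × 418 = 170544.

170544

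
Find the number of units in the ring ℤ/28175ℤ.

28175 = 5^2 · 7^2 · 23.
φ(5^2) = 5^2 − 5^1 = 25 − 5 = 20.
φ(7^2) = 7^1·(7−1) = 7·6 = 42.
φ(23) = 23 − 1 = 22.
Multiply: 20 · 42 · 22 = 18480.

18480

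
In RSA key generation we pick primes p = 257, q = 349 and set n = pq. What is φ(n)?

89088

For distinct primes, φ(pq) = (p−1)(q−1) = 256 × 348 = 89088.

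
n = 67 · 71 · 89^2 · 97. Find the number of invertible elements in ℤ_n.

φ(67) = 67 − 1 = 66.
φ(71) = 71 − 1 = 70.
φ(89^2) = 89^1·(89−1) = 89·88 = 7832.
φ(97) = 97 − 1 = 96.
Since φ is multiplicative, φ(3654979109) = 66 · 70 · 7832 · 96 = 3473648640.

3473648640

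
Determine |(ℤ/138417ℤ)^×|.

84672

Factor 138417: 138417 = 3 · 29 · 37 · 43.
φ(138417) = 138417 · (1 − 1/3) · (1 − 1/29) · (1 − 1/37) · (1 − 1/43)
       = 138417 · 84672/138417 = 84672.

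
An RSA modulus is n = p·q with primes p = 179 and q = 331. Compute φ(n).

φ(n) = (p − 1)(q − 1) = (179−1)(331−1) = 178·330 = 58740.

58740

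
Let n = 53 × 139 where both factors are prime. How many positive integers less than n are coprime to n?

7176

For distinct primes, φ(pq) = (p−1)(q−1) = 52 × 138 = 7176.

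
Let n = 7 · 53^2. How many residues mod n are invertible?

φ(7) = 7 − 1 = 6.
φ(53^2) = 53^1·(53−1) = 53·52 = 2756.
φ(19663) = 6 × 2756 = 16536.

16536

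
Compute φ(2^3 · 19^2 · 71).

φ(2^3) = 2^3 − 2^2 = 8 − 4 = 4.
φ(19^2) = 19^2 − 19^1 = 361 − 19 = 342.
φ(71) = 71 − 1 = 70.
Multiply: 4 · 342 · 70 = 95760.

95760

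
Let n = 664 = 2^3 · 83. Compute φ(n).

328

φ(664) = 664 · (1 − 1/2) · (1 − 1/83)
       = 664 · 82/166 = 328.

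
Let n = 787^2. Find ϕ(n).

618582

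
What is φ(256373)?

Factor 256373: 256373 = 13**2 * 37 * 41.
φ(13^2) = 13^1·(13−1) = 13·12 = 156.
φ(37) = 37 − 1 = 36.
φ(41) = 41 − 1 = 40.
φ(256373) = 156 × 36 × 40 = 224640.

224640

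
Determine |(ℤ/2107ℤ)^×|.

Factor 2107: 2107 = 7**2 × 43.
φ(7^2) = 7^1·(7−1) = 7·6 = 42.
φ(43) = 43 − 1 = 42.
φ(2107) = 42 × 42 = 1764.

1764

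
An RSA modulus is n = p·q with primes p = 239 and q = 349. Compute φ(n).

φ(n) = (p − 1)(q − 1) = (239−1)(349−1) = 238·348 = 82824.

82824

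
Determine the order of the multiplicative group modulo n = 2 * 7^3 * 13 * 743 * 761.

1989509760

φ(2) = 2 − 1 = 1.
φ(7^3) = 7^3 − 7^2 = 343 − 49 = 294.
φ(13) = 13 − 1 = 12.
φ(743) = 743 − 1 = 742.
φ(761) = 761 − 1 = 760.
Since φ is multiplicative, φ(5042442314) = 1 · 294 · 12 · 742 · 760 = 1989509760.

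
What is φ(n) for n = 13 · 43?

φ(559) = 559 · (1 − 1/13) · (1 − 1/43)
       = 559 · 504/559 = 504.

504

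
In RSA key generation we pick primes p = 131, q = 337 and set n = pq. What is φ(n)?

43680

φ(131) = 131 − 1 = 130.
φ(337) = 337 − 1 = 336.
Multiply: 130 · 336 = 43680.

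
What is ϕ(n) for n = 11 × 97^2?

φ(11) = 11 − 1 = 10.
φ(97^2) = 97^1·(97−1) = 97·96 = 9312.
Since φ is multiplicative, φ(103499) = 10 · 9312 = 93120.

93120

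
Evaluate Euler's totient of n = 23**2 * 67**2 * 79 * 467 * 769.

62461296488448

φ(67371402616277) = 67371402616277 · (1 − 1/23) · (1 − 1/67) · (1 − 1/79) · (1 − 1/467) · (1 − 1/769)
       = 67371402616277 · 40532963328/43719274897 = 62461296488448.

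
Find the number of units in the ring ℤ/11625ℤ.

6000

Factor 11625: 11625 = 3 · 5**3 · 31.
φ(11625) = 11625 · (1 − 1/3) · (1 − 1/5) · (1 − 1/31)
       = 11625 · 240/465 = 6000.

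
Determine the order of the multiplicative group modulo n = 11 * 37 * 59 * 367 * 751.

5731560000

φ(6618391021) = 6618391021 · (1 − 1/11) · (1 − 1/37) · (1 − 1/59) · (1 − 1/367) · (1 − 1/751)
       = 6618391021 · 5731560000/6618391021 = 5731560000.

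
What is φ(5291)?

Factor 5291: 5291 = 11 · 13 · 37.
φ(11) = 11 − 1 = 10.
φ(13) = 13 − 1 = 12.
φ(37) = 37 − 1 = 36.
Since φ is multiplicative, φ(5291) = 10 · 12 · 36 = 4320.

4320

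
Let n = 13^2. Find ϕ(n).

156

φ(169) = 169 · (1 − 1/13)
       = 169 · 12/13 = 156.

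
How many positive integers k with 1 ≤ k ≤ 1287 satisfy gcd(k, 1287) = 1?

1287 = 3**2 * 11 * 13.
φ(1287) = 1287 · (1 − 1/3) · (1 − 1/11) · (1 − 1/13)
       = 1287 · 240/429 = 720.

720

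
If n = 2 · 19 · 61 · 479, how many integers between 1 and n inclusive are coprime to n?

φ(2) = 2 − 1 = 1.
φ(19) = 19 − 1 = 18.
φ(61) = 61 − 1 = 60.
φ(479) = 479 − 1 = 478.
Since φ is multiplicative, φ(1110322) = 1 · 18 · 60 · 478 = 516240.

516240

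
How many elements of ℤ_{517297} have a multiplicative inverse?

Factor 517297: 517297 = 11 · 31 · 37 · 41.
φ(11) = 11 − 1 = 10.
φ(31) = 31 − 1 = 30.
φ(37) = 37 − 1 = 36.
φ(41) = 41 − 1 = 40.
Since φ is multiplicative, φ(517297) = 10 · 30 · 36 · 40 = 432000.

432000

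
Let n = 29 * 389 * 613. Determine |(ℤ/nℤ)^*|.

φ(29) = 29 − 1 = 28.
φ(389) = 389 − 1 = 388.
φ(613) = 613 − 1 = 612.
Multiply: 28 · 388 · 612 = 6648768.

6648768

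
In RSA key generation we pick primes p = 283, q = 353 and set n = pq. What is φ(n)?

99264

For distinct primes, φ(pq) = (p−1)(q−1) = 282 × 352 = 99264.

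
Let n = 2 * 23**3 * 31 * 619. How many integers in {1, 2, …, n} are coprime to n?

φ(2) = 2 − 1 = 1.
φ(23^3) = 23^2·(23−1) = 529·22 = 11638.
φ(31) = 31 − 1 = 30.
φ(619) = 619 − 1 = 618.
Since φ is multiplicative, φ(466945126) = 1 · 11638 · 30 · 618 = 215768520.

215768520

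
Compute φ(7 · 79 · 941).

φ(7) = 7 − 1 = 6.
φ(79) = 79 − 1 = 78.
φ(941) = 941 − 1 = 940.
Since φ is multiplicative, φ(520373) = 6 · 78 · 940 = 439920.

439920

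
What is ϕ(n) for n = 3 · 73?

φ(219) = 219 · (1 − 1/3) · (1 − 1/73)
       = 219 · 144/219 = 144.

144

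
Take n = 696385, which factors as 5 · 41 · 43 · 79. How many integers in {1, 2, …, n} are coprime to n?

φ(696385) = 696385 · (1 − 1/5) · (1 − 1/41) · (1 − 1/43) · (1 − 1/79)
       = 696385 · 524160/696385 = 524160.

524160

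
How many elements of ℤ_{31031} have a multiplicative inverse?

31031 = 7 · 11 · 13 · 31.
φ(7) = 7 − 1 = 6.
φ(11) = 11 − 1 = 10.
φ(13) = 13 − 1 = 12.
φ(31) = 31 − 1 = 30.
Since φ is multiplicative, φ(31031) = 6 · 10 · 12 · 30 = 21600.

21600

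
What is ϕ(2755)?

2016

Prime factorization: 2755 = 5 · 19 · 29.
φ(2755) = 2755 · (1 − 1/5) · (1 − 1/19) · (1 − 1/29)
       = 2755 · 2016/2755 = 2016.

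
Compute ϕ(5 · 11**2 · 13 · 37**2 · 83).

576702720

φ(5) = 5 − 1 = 4.
φ(11^2) = 11^2 − 11^1 = 121 − 11 = 110.
φ(13) = 13 − 1 = 12.
φ(37^2) = 37^2 − 37^1 = 1369 − 37 = 1332.
φ(83) = 83 − 1 = 82.
Multiply: 4 · 110 · 12 · 1332 · 82 = 576702720.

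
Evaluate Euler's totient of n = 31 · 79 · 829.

φ(2030221) = 2030221 · (1 − 1/31) · (1 − 1/79) · (1 − 1/829)
       = 2030221 · 1937520/2030221 = 1937520.

1937520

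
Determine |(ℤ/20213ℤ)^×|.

17920

First factor: 20213 = 17 * 29 * 41.
φ(20213) = 20213 · (1 − 1/17) · (1 − 1/29) · (1 − 1/41)
       = 20213 · 17920/20213 = 17920.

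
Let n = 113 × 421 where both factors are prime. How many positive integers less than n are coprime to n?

47040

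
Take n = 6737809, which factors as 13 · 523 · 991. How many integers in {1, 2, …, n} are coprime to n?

φ(13) = 13 − 1 = 12.
φ(523) = 523 − 1 = 522.
φ(991) = 991 − 1 = 990.
Since φ is multiplicative, φ(6737809) = 12 · 522 · 990 = 6201360.

6201360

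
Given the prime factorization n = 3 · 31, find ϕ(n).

60

φ(93) = 93 · (1 − 1/3) · (1 − 1/31)
       = 93 · 60/93 = 60.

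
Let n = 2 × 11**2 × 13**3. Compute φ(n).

φ(2) = 2 − 1 = 1.
φ(11^2) = 11^2 − 11^1 = 121 − 11 = 110.
φ(13^3) = 13^2·(13−1) = 169·12 = 2028.
Multiply: 1 · 110 · 2028 = 223080.

223080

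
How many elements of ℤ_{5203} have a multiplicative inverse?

4620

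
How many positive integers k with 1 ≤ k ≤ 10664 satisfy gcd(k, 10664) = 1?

5040

10664 = 2^3 · 31 · 43.
φ(2^3) = 2^3 − 2^2 = 8 − 4 = 4.
φ(31) = 31 − 1 = 30.
φ(43) = 43 − 1 = 42.
Multiply: 4 · 30 · 42 = 5040.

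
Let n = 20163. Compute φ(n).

Prime factorization: 20163 = 3 · 11 · 13 · 47.
φ(20163) = 20163 · (1 − 1/3) · (1 − 1/11) · (1 − 1/13) · (1 − 1/47)
       = 20163 · 11040/20163 = 11040.

11040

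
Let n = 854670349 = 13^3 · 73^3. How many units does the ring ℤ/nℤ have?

778119264

φ(854670349) = 854670349 · (1 − 1/13) · (1 − 1/73)
       = 854670349 · 864/949 = 778119264.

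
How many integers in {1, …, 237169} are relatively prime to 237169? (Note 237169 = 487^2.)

236682

φ(487^2) = 487^2 − 487^1 = 237169 − 487 = 236682.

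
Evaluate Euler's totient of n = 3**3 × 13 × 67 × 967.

φ(22740939) = 22740939 · (1 − 1/3) · (1 − 1/13) · (1 − 1/67) · (1 − 1/967)
       = 22740939 · 1530144/2526771 = 13771296.

13771296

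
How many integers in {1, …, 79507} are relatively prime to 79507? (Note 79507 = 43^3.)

φ(79507) = 79507 · (1 − 1/43)
       = 79507 · 42/43 = 77658.

77658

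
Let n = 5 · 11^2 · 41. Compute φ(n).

17600

φ(5) = 5 − 1 = 4.
φ(11^2) = 11^1·(11−1) = 11·10 = 110.
φ(41) = 41 − 1 = 40.
Multiply: 4 · 110 · 40 = 17600.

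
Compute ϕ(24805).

Factor 24805: 24805 = 5 * 11**2 * 41.
φ(5) = 5 − 1 = 4.
φ(11^2) = 11^2 − 11^1 = 121 − 11 = 110.
φ(41) = 41 − 1 = 40.
φ(24805) = 4 × 110 × 40 = 17600.

17600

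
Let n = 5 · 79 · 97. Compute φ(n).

φ(38315) = 38315 · (1 − 1/5) · (1 − 1/79) · (1 − 1/97)
       = 38315 · 29952/38315 = 29952.

29952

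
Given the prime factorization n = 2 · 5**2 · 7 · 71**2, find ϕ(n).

596400

φ(1764350) = 1764350 · (1 − 1/2) · (1 − 1/5) · (1 − 1/7) · (1 − 1/71)
       = 1764350 · 1680/4970 = 596400.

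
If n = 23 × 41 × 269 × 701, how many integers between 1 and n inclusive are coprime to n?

165088000

φ(177820567) = 177820567 · (1 − 1/23) · (1 − 1/41) · (1 − 1/269) · (1 − 1/701)
       = 177820567 · 165088000/177820567 = 165088000.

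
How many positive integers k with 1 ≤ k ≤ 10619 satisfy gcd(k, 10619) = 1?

8640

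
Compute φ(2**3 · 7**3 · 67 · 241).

18627840

φ(2^3) = 2^3 − 2^2 = 8 − 4 = 4.
φ(7^3) = 7^3 − 7^2 = 343 − 49 = 294.
φ(67) = 67 − 1 = 66.
φ(241) = 241 − 1 = 240.
Multiply: 4 · 294 · 66 · 240 = 18627840.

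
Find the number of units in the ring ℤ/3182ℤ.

1512

3182 = 2 * 37 * 43.
φ(3182) = 3182 · (1 − 1/2) · (1 − 1/37) · (1 − 1/43)
       = 3182 · 1512/3182 = 1512.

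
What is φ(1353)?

First factor: 1353 = 3 · 11 · 41.
φ(1353) = 1353 · (1 − 1/3) · (1 − 1/11) · (1 − 1/41)
       = 1353 · 800/1353 = 800.

800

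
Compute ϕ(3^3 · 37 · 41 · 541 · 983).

13744857600

φ(21782119077) = 21782119077 · (1 − 1/3) · (1 − 1/37) · (1 − 1/41) · (1 − 1/541) · (1 − 1/983)
       = 21782119077 · 1527206400/2420235453 = 13744857600.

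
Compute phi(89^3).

φ(89^3) = 89^2·(89−1) = 7921·88 = 697048.

697048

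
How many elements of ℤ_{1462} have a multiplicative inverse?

672

First factor: 1462 = 2 · 17 · 43.
φ(2) = 2 − 1 = 1.
φ(17) = 17 − 1 = 16.
φ(43) = 43 − 1 = 42.
Since φ is multiplicative, φ(1462) = 1 · 16 · 42 = 672.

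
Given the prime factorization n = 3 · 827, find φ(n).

φ(2481) = 2481 · (1 − 1/3) · (1 − 1/827)
       = 2481 · 1652/2481 = 1652.

1652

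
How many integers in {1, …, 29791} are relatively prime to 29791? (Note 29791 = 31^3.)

φ(31^3) = 31^3 − 31^2 = 29791 − 961 = 28830.

28830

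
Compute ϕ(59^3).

φ(59^3) = 59^3 − 59^2 = 205379 − 3481 = 201898.

201898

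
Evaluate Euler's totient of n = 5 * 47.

φ(5) = 5 − 1 = 4.
φ(47) = 47 − 1 = 46.
φ(235) = 4 × 46 = 184.

184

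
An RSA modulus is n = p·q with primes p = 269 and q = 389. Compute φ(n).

φ(104641) = 104641 · (1 − 1/269) · (1 − 1/389)
       = 104641 · 103984/104641 = 103984.

103984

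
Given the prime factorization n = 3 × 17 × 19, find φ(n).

576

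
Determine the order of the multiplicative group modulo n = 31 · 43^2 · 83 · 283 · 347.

433488978720

φ(467188998877) = 467188998877 · (1 − 1/31) · (1 − 1/43) · (1 − 1/83) · (1 − 1/283) · (1 − 1/347)
       = 467188998877 · 10081139040/10864860439 = 433488978720.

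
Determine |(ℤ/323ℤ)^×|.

288

First factor: 323 = 17 · 19.
φ(17) = 17 − 1 = 16.
φ(19) = 19 − 1 = 18.
Since φ is multiplicative, φ(323) = 16 · 18 = 288.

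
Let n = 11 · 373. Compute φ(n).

3720

φ(11) = 11 − 1 = 10.
φ(373) = 373 − 1 = 372.
Multiply: 10 · 372 = 3720.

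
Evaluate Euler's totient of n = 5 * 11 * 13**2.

6240

φ(9295) = 9295 · (1 − 1/5) · (1 − 1/11) · (1 − 1/13)
       = 9295 · 480/715 = 6240.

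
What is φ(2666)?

First factor: 2666 = 2 · 31 · 43.
φ(2666) = 2666 · (1 − 1/2) · (1 − 1/31) · (1 − 1/43)
       = 2666 · 1260/2666 = 1260.

1260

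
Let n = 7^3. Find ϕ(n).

φ(343) = 343 · (1 − 1/7)
       = 343 · 6/7 = 294.

294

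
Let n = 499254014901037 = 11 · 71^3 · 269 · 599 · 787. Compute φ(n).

444501531364800

φ(11) = 11 − 1 = 10.
φ(71^3) = 71^2·(71−1) = 5041·70 = 352870.
φ(269) = 269 − 1 = 268.
φ(599) = 599 − 1 = 598.
φ(787) = 787 − 1 = 786.
Multiply: 10 · 352870 · 268 · 598 · 786 = 444501531364800.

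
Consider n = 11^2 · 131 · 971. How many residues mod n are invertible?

φ(11^2) = 11^2 − 11^1 = 121 − 11 = 110.
φ(131) = 131 − 1 = 130.
φ(971) = 971 − 1 = 970.
φ(15391321) = 110 × 130 × 970 = 13871000.

13871000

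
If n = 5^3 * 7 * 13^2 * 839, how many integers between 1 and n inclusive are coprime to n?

78436800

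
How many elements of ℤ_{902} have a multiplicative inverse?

400

902 = 2 · 11 · 41.
φ(2) = 2 − 1 = 1.
φ(11) = 11 − 1 = 10.
φ(41) = 41 − 1 = 40.
Multiply: 1 · 10 · 40 = 400.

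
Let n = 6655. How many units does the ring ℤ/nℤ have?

Factor 6655: 6655 = 5 · 11^3.
φ(6655) = 6655 · (1 − 1/5) · (1 − 1/11)
       = 6655 · 40/55 = 4840.

4840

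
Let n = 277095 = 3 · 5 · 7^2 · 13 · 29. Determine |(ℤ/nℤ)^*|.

112896

φ(3) = 3 − 1 = 2.
φ(5) = 5 − 1 = 4.
φ(7^2) = 7^1·(7−1) = 7·6 = 42.
φ(13) = 13 − 1 = 12.
φ(29) = 29 − 1 = 28.
Since φ is multiplicative, φ(277095) = 2 · 4 · 42 · 12 · 28 = 112896.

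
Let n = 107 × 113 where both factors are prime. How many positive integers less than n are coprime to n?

φ(pq) = (p−1)(q−1) = 106 · 112 = 11872.

11872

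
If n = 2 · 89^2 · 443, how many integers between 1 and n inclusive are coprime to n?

φ(2) = 2 − 1 = 1.
φ(89^2) = 89^1·(89−1) = 89·88 = 7832.
φ(443) = 443 − 1 = 442.
φ(7018006) = 1 × 7832 × 442 = 3461744.

3461744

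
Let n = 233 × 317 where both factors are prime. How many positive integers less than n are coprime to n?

73312

φ(73861) = 73861 · (1 − 1/233) · (1 − 1/317)
       = 73861 · 73312/73861 = 73312.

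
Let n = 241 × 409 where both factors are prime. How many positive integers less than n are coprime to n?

97920

φ(241) = 241 − 1 = 240.
φ(409) = 409 − 1 = 408.
φ(98569) = 240 × 408 = 97920.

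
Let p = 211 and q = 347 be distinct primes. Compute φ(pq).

φ(pq) = (p−1)(q−1) = 210 · 346 = 72660.

72660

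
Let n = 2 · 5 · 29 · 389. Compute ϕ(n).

43456

φ(112810) = 112810 · (1 − 1/2) · (1 − 1/5) · (1 − 1/29) · (1 − 1/389)
       = 112810 · 43456/112810 = 43456.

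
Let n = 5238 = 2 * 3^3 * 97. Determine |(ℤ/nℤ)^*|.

φ(5238) = 5238 · (1 − 1/2) · (1 − 1/3) · (1 − 1/97)
       = 5238 · 192/582 = 1728.

1728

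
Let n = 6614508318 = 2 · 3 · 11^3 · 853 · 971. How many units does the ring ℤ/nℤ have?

φ(2) = 2 − 1 = 1.
φ(3) = 3 − 1 = 2.
φ(11^3) = 11^2·(11−1) = 121·10 = 1210.
φ(853) = 853 − 1 = 852.
φ(971) = 971 − 1 = 970.
Since φ is multiplicative, φ(6614508318) = 1 · 2 · 1210 · 852 · 970 = 1999984800.

1999984800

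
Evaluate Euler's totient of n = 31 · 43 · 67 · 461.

φ(31) = 31 − 1 = 30.
φ(43) = 43 − 1 = 42.
φ(67) = 67 − 1 = 66.
φ(461) = 461 − 1 = 460.
Since φ is multiplicative, φ(41172371) = 30 · 42 · 66 · 460 = 38253600.

38253600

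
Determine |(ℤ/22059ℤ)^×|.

22059 = 3**3 · 19 · 43.
φ(3^3) = 3^3 − 3^2 = 27 − 9 = 18.
φ(19) = 19 − 1 = 18.
φ(43) = 43 − 1 = 42.
φ(22059) = 18 × 18 × 42 = 13608.

13608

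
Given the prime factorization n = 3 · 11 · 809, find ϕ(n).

16160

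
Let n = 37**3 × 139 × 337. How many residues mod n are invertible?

2285200512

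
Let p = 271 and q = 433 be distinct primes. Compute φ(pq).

116640

φ(117343) = 117343 · (1 − 1/271) · (1 − 1/433)
       = 117343 · 116640/117343 = 116640.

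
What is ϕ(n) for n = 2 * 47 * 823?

37812

φ(2) = 2 − 1 = 1.
φ(47) = 47 − 1 = 46.
φ(823) = 823 − 1 = 822.
Since φ is multiplicative, φ(77362) = 1 · 46 · 822 = 37812.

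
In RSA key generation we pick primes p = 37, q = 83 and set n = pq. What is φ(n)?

φ(pq) = (p−1)(q−1) = 36 · 82 = 2952.

2952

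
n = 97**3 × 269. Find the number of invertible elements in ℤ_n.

242074752

φ(245509037) = 245509037 · (1 − 1/97) · (1 − 1/269)
       = 245509037 · 25728/26093 = 242074752.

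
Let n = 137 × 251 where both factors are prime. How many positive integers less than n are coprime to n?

34000

φ(137) = 137 − 1 = 136.
φ(251) = 251 − 1 = 250.
Since φ is multiplicative, φ(34387) = 136 · 250 = 34000.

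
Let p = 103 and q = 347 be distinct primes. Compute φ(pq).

35292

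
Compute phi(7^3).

φ(343) = 343 · (1 − 1/7)
       = 343 · 6/7 = 294.

294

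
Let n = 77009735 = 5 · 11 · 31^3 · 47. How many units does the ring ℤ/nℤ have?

53047200

φ(77009735) = 77009735 · (1 − 1/5) · (1 − 1/11) · (1 − 1/31) · (1 − 1/47)
       = 77009735 · 55200/80135 = 53047200.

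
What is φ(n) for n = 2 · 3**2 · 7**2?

252

φ(2) = 2 − 1 = 1.
φ(3^2) = 3^2 − 3^1 = 9 − 3 = 6.
φ(7^2) = 7^1·(7−1) = 7·6 = 42.
Multiply: 1 · 6 · 42 = 252.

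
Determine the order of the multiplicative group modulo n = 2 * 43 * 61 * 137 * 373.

φ(2) = 2 − 1 = 1.
φ(43) = 43 − 1 = 42.
φ(61) = 61 − 1 = 60.
φ(137) = 137 − 1 = 136.
φ(373) = 373 − 1 = 372.
φ(268075846) = 1 × 42 × 60 × 136 × 372 = 127491840.

127491840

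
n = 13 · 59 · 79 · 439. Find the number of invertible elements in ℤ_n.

φ(13) = 13 − 1 = 12.
φ(59) = 59 − 1 = 58.
φ(79) = 79 − 1 = 78.
φ(439) = 439 − 1 = 438.
Since φ is multiplicative, φ(26600327) = 12 · 58 · 78 · 438 = 23778144.

23778144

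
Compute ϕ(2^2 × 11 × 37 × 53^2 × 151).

297648000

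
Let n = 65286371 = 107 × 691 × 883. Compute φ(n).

φ(107) = 107 − 1 = 106.
φ(691) = 691 − 1 = 690.
φ(883) = 883 − 1 = 882.
φ(65286371) = 106 × 690 × 882 = 64509480.

64509480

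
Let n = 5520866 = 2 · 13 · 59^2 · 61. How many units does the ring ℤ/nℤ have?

2463840

φ(5520866) = 5520866 · (1 − 1/2) · (1 − 1/13) · (1 − 1/59) · (1 − 1/61)
       = 5520866 · 41760/93574 = 2463840.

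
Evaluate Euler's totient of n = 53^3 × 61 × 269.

φ(53^3) = 53^3 − 53^2 = 148877 − 2809 = 146068.
φ(61) = 61 − 1 = 60.
φ(269) = 269 − 1 = 268.
Multiply: 146068 · 60 · 268 = 2348773440.

2348773440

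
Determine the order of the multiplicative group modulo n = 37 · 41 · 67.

95040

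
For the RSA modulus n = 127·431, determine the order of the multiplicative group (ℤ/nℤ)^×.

54180

φ(n) = (p − 1)(q − 1) = (127−1)(431−1) = 126·430 = 54180.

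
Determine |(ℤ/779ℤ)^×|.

Factor 779: 779 = 19 × 41.
φ(779) = 779 · (1 − 1/19) · (1 − 1/41)
       = 779 · 720/779 = 720.

720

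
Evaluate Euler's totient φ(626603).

626603 = 17 * 29 * 31 * 41.
φ(17) = 17 − 1 = 16.
φ(29) = 29 − 1 = 28.
φ(31) = 31 − 1 = 30.
φ(41) = 41 − 1 = 40.
φ(626603) = 16 × 28 × 30 × 40 = 537600.

537600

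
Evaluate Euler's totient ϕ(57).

Factor 57: 57 = 3 · 19.
φ(3) = 3 − 1 = 2.
φ(19) = 19 − 1 = 18.
Since φ is multiplicative, φ(57) = 2 · 18 = 36.

36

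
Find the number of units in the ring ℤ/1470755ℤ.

Factor 1470755: 1470755 = 5 · 11**3 · 13 · 17.
φ(5) = 5 − 1 = 4.
φ(11^3) = 11^2·(11−1) = 121·10 = 1210.
φ(13) = 13 − 1 = 12.
φ(17) = 17 − 1 = 16.
Multiply: 4 · 1210 · 12 · 16 = 929280.

929280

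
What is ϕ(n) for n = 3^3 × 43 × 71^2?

3757320

φ(3^3) = 3^3 − 3^2 = 27 − 9 = 18.
φ(43) = 43 − 1 = 42.
φ(71^2) = 71^1·(71−1) = 71·70 = 4970.
Multiply: 18 · 42 · 4970 = 3757320.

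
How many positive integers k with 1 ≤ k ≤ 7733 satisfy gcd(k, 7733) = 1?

6480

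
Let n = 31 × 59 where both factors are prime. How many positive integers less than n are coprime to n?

1740

For distinct primes, φ(pq) = (p−1)(q−1) = 30 × 58 = 1740.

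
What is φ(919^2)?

843642

φ(919^2) = 919^2 − 919^1 = 844561 − 919 = 843642.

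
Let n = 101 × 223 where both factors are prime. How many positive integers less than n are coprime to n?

φ(n) = (p − 1)(q − 1) = (101−1)(223−1) = 100·222 = 22200.

22200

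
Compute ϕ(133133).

Prime factorization: 133133 = 7**2 × 11 × 13 × 19.
φ(7^2) = 7^1·(7−1) = 7·6 = 42.
φ(11) = 11 − 1 = 10.
φ(13) = 13 − 1 = 12.
φ(19) = 19 − 1 = 18.
Multiply: 42 · 10 · 12 · 18 = 90720.

90720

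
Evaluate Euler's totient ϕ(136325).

Prime factorization: 136325 = 5^2 · 7 · 19 · 41.
φ(5^2) = 5^1·(5−1) = 5·4 = 20.
φ(7) = 7 − 1 = 6.
φ(19) = 19 − 1 = 18.
φ(41) = 41 − 1 = 40.
φ(136325) = 20 × 6 × 18 × 40 = 86400.

86400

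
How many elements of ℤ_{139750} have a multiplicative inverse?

50400

Prime factorization: 139750 = 2 * 5^3 * 13 * 43.
φ(139750) = 139750 · (1 − 1/2) · (1 − 1/5) · (1 − 1/13) · (1 − 1/43)
       = 139750 · 2016/5590 = 50400.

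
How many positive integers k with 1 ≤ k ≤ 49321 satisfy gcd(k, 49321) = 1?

49321 = 31 · 37 · 43.
φ(31) = 31 − 1 = 30.
φ(37) = 37 − 1 = 36.
φ(43) = 43 − 1 = 42.
Since φ is multiplicative, φ(49321) = 30 · 36 · 42 = 45360.

45360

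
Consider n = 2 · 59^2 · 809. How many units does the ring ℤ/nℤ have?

φ(5632258) = 5632258 · (1 − 1/2) · (1 − 1/59) · (1 − 1/809)
       = 5632258 · 46864/95462 = 2764976.

2764976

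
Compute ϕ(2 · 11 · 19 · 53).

φ(2) = 2 − 1 = 1.
φ(11) = 11 − 1 = 10.
φ(19) = 19 − 1 = 18.
φ(53) = 53 − 1 = 52.
Since φ is multiplicative, φ(22154) = 1 · 10 · 18 · 52 = 9360.

9360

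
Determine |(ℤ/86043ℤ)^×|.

51744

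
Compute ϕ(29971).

26880

Prime factorization: 29971 = 17 * 41 * 43.
φ(17) = 17 − 1 = 16.
φ(41) = 41 − 1 = 40.
φ(43) = 43 − 1 = 42.
φ(29971) = 16 × 40 × 42 = 26880.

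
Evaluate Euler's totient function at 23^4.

267674

φ(279841) = 279841 · (1 − 1/23)
       = 279841 · 22/23 = 267674.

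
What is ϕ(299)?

264

Prime factorization: 299 = 13 · 23.
φ(13) = 13 − 1 = 12.
φ(23) = 23 − 1 = 22.
φ(299) = 12 × 22 = 264.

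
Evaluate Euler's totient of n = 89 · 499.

43824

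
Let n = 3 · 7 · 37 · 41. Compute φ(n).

φ(31857) = 31857 · (1 − 1/3) · (1 − 1/7) · (1 − 1/37) · (1 − 1/41)
       = 31857 · 17280/31857 = 17280.

17280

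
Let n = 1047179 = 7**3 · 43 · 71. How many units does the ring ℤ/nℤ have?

φ(7^3) = 7^3 − 7^2 = 343 − 49 = 294.
φ(43) = 43 − 1 = 42.
φ(71) = 71 − 1 = 70.
Since φ is multiplicative, φ(1047179) = 294 · 42 · 70 = 864360.

864360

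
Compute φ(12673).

11088

12673 = 19 * 23 * 29.
φ(19) = 19 − 1 = 18.
φ(23) = 23 − 1 = 22.
φ(29) = 29 − 1 = 28.
φ(12673) = 18 × 22 × 28 = 11088.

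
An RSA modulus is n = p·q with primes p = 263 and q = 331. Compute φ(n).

86460

For distinct primes, φ(pq) = (p−1)(q−1) = 262 × 330 = 86460.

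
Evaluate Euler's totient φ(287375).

Prime factorization: 287375 = 5^3 * 11^2 * 19.
φ(287375) = 287375 · (1 − 1/5) · (1 − 1/11) · (1 − 1/19)
       = 287375 · 720/1045 = 198000.

198000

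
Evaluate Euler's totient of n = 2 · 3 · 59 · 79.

9048

φ(2) = 2 − 1 = 1.
φ(3) = 3 − 1 = 2.
φ(59) = 59 − 1 = 58.
φ(79) = 79 − 1 = 78.
φ(27966) = 1 × 2 × 58 × 78 = 9048.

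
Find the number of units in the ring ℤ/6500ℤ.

2400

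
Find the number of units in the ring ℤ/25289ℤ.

25289 = 11^3 · 19.
φ(11^3) = 11^2·(11−1) = 121·10 = 1210.
φ(19) = 19 − 1 = 18.
φ(25289) = 1210 × 18 = 21780.

21780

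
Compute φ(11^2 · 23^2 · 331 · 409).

7494062400

φ(8665474411) = 8665474411 · (1 − 1/11) · (1 − 1/23) · (1 − 1/331) · (1 − 1/409)
       = 8665474411 · 29620800/34250887 = 7494062400.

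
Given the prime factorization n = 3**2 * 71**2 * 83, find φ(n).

2445240

φ(3^2) = 3^2 − 3^1 = 9 − 3 = 6.
φ(71^2) = 71^1·(71−1) = 71·70 = 4970.
φ(83) = 83 − 1 = 82.
Multiply: 6 · 4970 · 82 = 2445240.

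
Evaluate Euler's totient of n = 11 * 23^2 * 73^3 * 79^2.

φ(14127688809443) = 14127688809443 · (1 − 1/11) · (1 − 1/23) · (1 − 1/73) · (1 − 1/79)
       = 14127688809443 · 1235520/1459051 = 11963284407360.

11963284407360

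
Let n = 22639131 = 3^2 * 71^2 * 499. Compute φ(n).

14850360

φ(3^2) = 3^2 − 3^1 = 9 − 3 = 6.
φ(71^2) = 71^1·(71−1) = 71·70 = 4970.
φ(499) = 499 − 1 = 498.
Multiply: 6 · 4970 · 498 = 14850360.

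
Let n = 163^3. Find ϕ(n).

4304178

φ(4330747) = 4330747 · (1 − 1/163)
       = 4330747 · 162/163 = 4304178.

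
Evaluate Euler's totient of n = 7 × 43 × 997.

250992

φ(7) = 7 − 1 = 6.
φ(43) = 43 − 1 = 42.
φ(997) = 997 − 1 = 996.
Since φ is multiplicative, φ(300097) = 6 · 42 · 996 = 250992.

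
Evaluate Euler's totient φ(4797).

2880

4797 = 3**2 · 13 · 41.
φ(3^2) = 3^2 − 3^1 = 9 − 3 = 6.
φ(13) = 13 − 1 = 12.
φ(41) = 41 − 1 = 40.
φ(4797) = 6 × 12 × 40 = 2880.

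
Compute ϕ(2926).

1080

Prime factorization: 2926 = 2 × 7 × 11 × 19.
φ(2) = 2 − 1 = 1.
φ(7) = 7 − 1 = 6.
φ(11) = 11 − 1 = 10.
φ(19) = 19 − 1 = 18.
Since φ is multiplicative, φ(2926) = 1 · 6 · 10 · 18 = 1080.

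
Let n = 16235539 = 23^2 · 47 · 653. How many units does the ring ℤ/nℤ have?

φ(23^2) = 23^1·(23−1) = 23·22 = 506.
φ(47) = 47 − 1 = 46.
φ(653) = 653 − 1 = 652.
Multiply: 506 · 46 · 652 = 15175952.

15175952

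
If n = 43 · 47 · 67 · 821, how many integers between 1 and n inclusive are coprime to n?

104559840

φ(111169147) = 111169147 · (1 − 1/43) · (1 − 1/47) · (1 − 1/67) · (1 − 1/821)
       = 111169147 · 104559840/111169147 = 104559840.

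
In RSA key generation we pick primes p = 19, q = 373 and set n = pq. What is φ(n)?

φ(19) = 19 − 1 = 18.
φ(373) = 373 − 1 = 372.
Multiply: 18 · 372 = 6696.

6696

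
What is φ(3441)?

Factor 3441: 3441 = 3 · 31 · 37.
φ(3) = 3 − 1 = 2.
φ(31) = 31 − 1 = 30.
φ(37) = 37 − 1 = 36.
Since φ is multiplicative, φ(3441) = 2 · 30 · 36 = 2160.

2160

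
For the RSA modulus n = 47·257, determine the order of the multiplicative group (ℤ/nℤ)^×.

φ(12079) = 12079 · (1 − 1/47) · (1 − 1/257)
       = 12079 · 11776/12079 = 11776.

11776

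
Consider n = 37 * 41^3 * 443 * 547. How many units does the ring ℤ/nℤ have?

φ(617937208717) = 617937208717 · (1 − 1/37) · (1 − 1/41) · (1 − 1/443) · (1 − 1/547)
       = 617937208717 · 347518080/367600957 = 584177892480.

584177892480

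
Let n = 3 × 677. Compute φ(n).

1352

φ(2031) = 2031 · (1 − 1/3) · (1 − 1/677)
       = 2031 · 1352/2031 = 1352.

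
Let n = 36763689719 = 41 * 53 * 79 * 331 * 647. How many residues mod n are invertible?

φ(36763689719) = 36763689719 · (1 − 1/41) · (1 − 1/53) · (1 − 1/79) · (1 − 1/331) · (1 − 1/647)
       = 36763689719 · 34586323200/36763689719 = 34586323200.

34586323200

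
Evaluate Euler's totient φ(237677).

192000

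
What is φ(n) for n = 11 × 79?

780

φ(869) = 869 · (1 − 1/11) · (1 − 1/79)
       = 869 · 780/869 = 780.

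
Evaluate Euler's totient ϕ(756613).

617760

Factor 756613: 756613 = 11**2 × 13**2 × 37.
φ(756613) = 756613 · (1 − 1/11) · (1 − 1/13) · (1 − 1/37)
       = 756613 · 4320/5291 = 617760.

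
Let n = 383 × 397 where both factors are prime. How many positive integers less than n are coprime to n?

151272

φ(n) = (p − 1)(q − 1) = (383−1)(397−1) = 382·396 = 151272.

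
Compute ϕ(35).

Prime factorization: 35 = 5 * 7.
φ(5) = 5 − 1 = 4.
φ(7) = 7 − 1 = 6.
Multiply: 4 · 6 = 24.

24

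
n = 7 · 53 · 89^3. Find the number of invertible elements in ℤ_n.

217478976

φ(7) = 7 − 1 = 6.
φ(53) = 53 − 1 = 52.
φ(89^3) = 89^3 − 89^2 = 704969 − 7921 = 697048.
φ(261543499) = 6 × 52 × 697048 = 217478976.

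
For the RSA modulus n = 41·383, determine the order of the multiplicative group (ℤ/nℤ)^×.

15280

φ(n) = (p − 1)(q − 1) = (41−1)(383−1) = 40·382 = 15280.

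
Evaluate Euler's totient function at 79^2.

φ(6241) = 6241 · (1 − 1/79)
       = 6241 · 78/79 = 6162.

6162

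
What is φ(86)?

42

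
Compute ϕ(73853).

61776

Prime factorization: 73853 = 13^2 * 19 * 23.
φ(73853) = 73853 · (1 − 1/13) · (1 − 1/19) · (1 − 1/23)
       = 73853 · 4752/5681 = 61776.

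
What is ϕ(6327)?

3888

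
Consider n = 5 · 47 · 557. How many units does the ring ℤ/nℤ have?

φ(5) = 5 − 1 = 4.
φ(47) = 47 − 1 = 46.
φ(557) = 557 − 1 = 556.
Multiply: 4 · 46 · 556 = 102304.

102304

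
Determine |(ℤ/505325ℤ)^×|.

First factor: 505325 = 5**2 · 17 · 29 · 41.
φ(505325) = 505325 · (1 − 1/5) · (1 − 1/17) · (1 − 1/29) · (1 − 1/41)
       = 505325 · 71680/101065 = 358400.

358400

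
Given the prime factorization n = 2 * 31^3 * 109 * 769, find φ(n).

2391275520

φ(2) = 2 − 1 = 1.
φ(31^3) = 31^2·(31−1) = 961·30 = 28830.
φ(109) = 109 − 1 = 108.
φ(769) = 769 − 1 = 768.
Multiply: 1 · 28830 · 108 · 768 = 2391275520.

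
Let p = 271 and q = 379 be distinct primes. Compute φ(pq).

φ(102709) = 102709 · (1 − 1/271) · (1 − 1/379)
       = 102709 · 102060/102709 = 102060.

102060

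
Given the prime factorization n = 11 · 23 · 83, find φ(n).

φ(20999) = 20999 · (1 − 1/11) · (1 − 1/23) · (1 − 1/83)
       = 20999 · 18040/20999 = 18040.

18040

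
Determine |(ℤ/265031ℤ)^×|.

265031 = 13 · 19 · 29 · 37.
φ(265031) = 265031 · (1 − 1/13) · (1 − 1/19) · (1 − 1/29) · (1 − 1/37)
       = 265031 · 217728/265031 = 217728.

217728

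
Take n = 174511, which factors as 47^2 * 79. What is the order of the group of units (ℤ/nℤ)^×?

φ(174511) = 174511 · (1 − 1/47) · (1 − 1/79)
       = 174511 · 3588/3713 = 168636.

168636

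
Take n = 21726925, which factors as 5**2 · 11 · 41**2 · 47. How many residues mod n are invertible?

φ(21726925) = 21726925 · (1 − 1/5) · (1 − 1/11) · (1 − 1/41) · (1 − 1/47)
       = 21726925 · 73600/105985 = 15088000.

15088000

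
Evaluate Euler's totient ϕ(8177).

6912

First factor: 8177 = 13 × 17 × 37.
φ(8177) = 8177 · (1 − 1/13) · (1 − 1/17) · (1 − 1/37)
       = 8177 · 6912/8177 = 6912.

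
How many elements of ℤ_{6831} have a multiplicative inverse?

3960

6831 = 3**3 × 11 × 23.
φ(6831) = 6831 · (1 − 1/3) · (1 − 1/11) · (1 − 1/23)
       = 6831 · 440/759 = 3960.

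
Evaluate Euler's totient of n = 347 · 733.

φ(347) = 347 − 1 = 346.
φ(733) = 733 − 1 = 732.
Since φ is multiplicative, φ(254351) = 346 · 732 = 253272.

253272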